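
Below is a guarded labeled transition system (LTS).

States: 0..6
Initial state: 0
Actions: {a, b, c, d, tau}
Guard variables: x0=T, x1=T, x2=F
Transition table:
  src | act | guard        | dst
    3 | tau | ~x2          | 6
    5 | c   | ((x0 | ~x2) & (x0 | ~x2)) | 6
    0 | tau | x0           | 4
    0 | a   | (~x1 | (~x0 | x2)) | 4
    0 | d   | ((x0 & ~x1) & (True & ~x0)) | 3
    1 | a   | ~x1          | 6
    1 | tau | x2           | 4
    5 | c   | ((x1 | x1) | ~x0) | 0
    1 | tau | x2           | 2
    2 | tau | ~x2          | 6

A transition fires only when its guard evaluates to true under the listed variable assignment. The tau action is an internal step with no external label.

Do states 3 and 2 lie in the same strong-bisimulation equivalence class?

Answer: BISIMILAR

Analysis:
Bisimulation quotient by refinement:
  π0 = {{0,1,2,3,4,5,6}}
  π1 = {{0,2,3},{1,4,6},{5}}
Fixed point at round 2; 3 class(es).
[3]={0,2,3}  [2]={0,2,3}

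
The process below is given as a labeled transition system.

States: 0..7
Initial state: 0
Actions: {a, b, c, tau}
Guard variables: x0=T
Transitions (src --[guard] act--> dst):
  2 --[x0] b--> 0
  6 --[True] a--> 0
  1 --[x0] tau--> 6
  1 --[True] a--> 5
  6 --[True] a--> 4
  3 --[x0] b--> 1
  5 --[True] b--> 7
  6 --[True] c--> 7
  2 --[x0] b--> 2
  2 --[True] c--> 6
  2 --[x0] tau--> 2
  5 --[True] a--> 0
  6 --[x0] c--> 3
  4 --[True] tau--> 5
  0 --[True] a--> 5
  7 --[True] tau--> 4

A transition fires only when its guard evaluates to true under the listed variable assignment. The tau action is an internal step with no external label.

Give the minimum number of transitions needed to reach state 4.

Breadth-first toward 4:
  L0 = {0}
  L1 = {5}
  L2 = {7}
  L3 = {4}
4 enters at depth 3; path a·b·tau

Answer: 3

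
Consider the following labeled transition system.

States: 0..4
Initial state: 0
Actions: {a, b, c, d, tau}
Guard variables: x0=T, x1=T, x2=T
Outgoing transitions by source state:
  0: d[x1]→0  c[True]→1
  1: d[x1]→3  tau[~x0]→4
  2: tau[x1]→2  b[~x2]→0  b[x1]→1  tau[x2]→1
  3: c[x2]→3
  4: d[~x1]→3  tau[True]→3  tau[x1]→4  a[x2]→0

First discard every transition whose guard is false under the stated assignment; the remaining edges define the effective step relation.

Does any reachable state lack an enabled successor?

Answer: DEADLOCK-FREE

Analysis:
Reach set: {0,1,3}
  0: c→1  d→0  [2 out]
  1: d→3  [1 out]
  3: c→3  [1 out]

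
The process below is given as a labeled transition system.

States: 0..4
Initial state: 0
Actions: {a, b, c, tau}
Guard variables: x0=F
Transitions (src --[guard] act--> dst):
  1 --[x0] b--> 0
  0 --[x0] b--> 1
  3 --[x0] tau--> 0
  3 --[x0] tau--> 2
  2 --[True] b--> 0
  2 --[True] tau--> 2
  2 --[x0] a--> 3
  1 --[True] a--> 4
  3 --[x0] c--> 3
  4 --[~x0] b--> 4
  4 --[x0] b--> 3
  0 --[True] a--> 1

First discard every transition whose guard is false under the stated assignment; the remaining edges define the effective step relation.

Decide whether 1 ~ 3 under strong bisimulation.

Answer: NOT BISIMILAR

Analysis:
Compute ~ classes (split until stable):
  π0 = {{0,1,2,3,4}}
  π1 = {{0,1},{2},{3},{4}}
  π2 = {{0},{1},{2},{3},{4}}
stable after 3 split(s): 5 block(s)
class of 1: {1}; class of 3: {3}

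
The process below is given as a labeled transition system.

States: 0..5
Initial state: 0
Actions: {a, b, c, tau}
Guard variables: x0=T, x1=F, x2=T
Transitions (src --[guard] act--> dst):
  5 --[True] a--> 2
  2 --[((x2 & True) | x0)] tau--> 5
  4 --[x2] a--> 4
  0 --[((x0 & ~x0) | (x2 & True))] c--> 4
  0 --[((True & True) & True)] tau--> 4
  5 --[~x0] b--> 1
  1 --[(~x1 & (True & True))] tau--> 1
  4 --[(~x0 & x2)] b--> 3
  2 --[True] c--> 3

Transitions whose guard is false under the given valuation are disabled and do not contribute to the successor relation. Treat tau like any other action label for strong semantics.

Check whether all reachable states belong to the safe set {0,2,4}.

Allowed set {0,2,4}
Reach set: {0,4}
  0: ✓
  4: ✓

Answer: INVARIANT HOLDS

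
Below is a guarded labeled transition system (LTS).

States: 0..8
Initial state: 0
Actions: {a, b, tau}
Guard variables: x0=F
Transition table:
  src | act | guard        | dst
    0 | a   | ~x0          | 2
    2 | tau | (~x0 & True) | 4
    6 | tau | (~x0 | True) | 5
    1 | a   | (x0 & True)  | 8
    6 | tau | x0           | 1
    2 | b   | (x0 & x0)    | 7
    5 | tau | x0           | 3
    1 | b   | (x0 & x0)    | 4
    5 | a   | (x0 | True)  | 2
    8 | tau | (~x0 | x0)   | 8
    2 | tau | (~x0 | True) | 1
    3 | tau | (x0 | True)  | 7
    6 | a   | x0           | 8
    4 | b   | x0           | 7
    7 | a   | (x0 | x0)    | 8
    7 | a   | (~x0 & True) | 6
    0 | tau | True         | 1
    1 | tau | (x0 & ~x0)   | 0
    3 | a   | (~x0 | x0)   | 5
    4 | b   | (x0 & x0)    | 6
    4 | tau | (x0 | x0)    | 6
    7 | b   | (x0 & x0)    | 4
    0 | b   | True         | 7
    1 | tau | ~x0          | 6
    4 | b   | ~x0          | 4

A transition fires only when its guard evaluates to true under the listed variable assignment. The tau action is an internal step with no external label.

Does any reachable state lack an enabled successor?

Answer: DEADLOCK-FREE

Working:
R = {0,1,2,4,5,6,7}
  0: a→2  b→7  tau→1  [3 out]
  1: tau→6  [1 out]
  2: tau→1  tau→4  [2 out]
  4: b→4  [1 out]
  5: a→2  [1 out]
  6: tau→5  [1 out]
  7: a→6  [1 out]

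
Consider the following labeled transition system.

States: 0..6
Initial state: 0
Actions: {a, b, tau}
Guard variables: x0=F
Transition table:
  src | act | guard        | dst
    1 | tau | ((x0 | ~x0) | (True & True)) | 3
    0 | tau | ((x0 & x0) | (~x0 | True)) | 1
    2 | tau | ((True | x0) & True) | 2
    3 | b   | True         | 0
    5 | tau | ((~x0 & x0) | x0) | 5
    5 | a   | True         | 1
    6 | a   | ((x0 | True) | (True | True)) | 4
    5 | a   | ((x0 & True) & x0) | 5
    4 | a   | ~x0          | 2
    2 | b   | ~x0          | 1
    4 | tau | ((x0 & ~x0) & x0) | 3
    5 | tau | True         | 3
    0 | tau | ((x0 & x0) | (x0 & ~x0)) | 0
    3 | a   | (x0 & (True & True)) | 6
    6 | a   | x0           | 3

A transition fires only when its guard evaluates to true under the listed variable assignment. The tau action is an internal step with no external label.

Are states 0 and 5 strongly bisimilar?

Answer: NOT BISIMILAR

Working:
Bisimulation quotient by refinement:
  P[0] = {{0,1,2,3,4,5,6}}
  P[1] = {{0,1},{2},{3},{4,6},{5}}
  P[2] = {{0},{1},{2},{3},{4},{5},{6}}
Fixed point at round 3; 7 class(es).
0∈{0}, 5∈{5}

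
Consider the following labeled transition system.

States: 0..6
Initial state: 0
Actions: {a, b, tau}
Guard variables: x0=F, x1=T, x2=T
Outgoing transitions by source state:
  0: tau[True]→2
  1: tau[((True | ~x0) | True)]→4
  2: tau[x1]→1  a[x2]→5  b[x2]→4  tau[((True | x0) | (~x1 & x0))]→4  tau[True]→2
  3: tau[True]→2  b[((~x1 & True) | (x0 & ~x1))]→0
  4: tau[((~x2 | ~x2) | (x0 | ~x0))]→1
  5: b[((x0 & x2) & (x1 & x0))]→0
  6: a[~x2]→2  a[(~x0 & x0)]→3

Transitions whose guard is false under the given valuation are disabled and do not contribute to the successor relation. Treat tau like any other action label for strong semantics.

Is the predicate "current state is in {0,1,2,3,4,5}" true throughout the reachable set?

Answer: INVARIANT HOLDS

Trace:
Allowed set {0,1,2,3,4,5}
Reachable = {0,1,2,4,5}
  0: ok
  1: ok
  2: ok
  4: ok
  5: ok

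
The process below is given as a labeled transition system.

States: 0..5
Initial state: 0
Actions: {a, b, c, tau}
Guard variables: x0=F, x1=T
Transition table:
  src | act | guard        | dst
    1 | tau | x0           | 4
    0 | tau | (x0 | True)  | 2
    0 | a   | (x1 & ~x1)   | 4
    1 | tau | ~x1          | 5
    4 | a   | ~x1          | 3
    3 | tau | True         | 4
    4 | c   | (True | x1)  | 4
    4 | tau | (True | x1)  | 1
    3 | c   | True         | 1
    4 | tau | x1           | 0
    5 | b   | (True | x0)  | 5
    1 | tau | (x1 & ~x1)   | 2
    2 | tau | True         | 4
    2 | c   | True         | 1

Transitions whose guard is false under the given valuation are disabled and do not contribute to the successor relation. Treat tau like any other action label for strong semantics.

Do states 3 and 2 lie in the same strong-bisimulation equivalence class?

Compute ~ classes (split until stable):
  P[0] = {{0,1,2,3,4,5}}
  P[1] = {{0},{1},{2,3,4},{5}}
  P[2] = {{0},{1},{2,3},{4},{5}}
stable after 3 split(s): 5 block(s)
3∈{2,3}, 2∈{2,3}

Answer: BISIMILAR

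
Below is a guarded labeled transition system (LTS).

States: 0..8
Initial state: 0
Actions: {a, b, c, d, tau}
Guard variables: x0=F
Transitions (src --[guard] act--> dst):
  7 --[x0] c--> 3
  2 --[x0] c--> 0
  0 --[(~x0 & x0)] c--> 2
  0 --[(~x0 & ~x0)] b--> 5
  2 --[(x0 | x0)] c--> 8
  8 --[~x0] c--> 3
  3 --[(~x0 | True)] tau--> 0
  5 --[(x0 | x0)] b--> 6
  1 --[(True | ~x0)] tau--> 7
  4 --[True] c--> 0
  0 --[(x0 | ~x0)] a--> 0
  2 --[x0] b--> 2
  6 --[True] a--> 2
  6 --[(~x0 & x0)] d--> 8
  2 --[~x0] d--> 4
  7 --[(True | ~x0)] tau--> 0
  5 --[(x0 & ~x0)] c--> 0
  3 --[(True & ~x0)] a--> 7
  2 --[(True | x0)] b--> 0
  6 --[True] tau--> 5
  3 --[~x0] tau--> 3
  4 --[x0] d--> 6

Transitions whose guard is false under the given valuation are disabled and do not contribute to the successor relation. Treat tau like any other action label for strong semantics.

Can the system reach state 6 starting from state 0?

Answer: UNREACHABLE

Analysis:
Guard filter leaves 13 enabled edge(s).
Layer 0: {0}
Layer 1: {5}  now seen {0,5}
R = {0,5}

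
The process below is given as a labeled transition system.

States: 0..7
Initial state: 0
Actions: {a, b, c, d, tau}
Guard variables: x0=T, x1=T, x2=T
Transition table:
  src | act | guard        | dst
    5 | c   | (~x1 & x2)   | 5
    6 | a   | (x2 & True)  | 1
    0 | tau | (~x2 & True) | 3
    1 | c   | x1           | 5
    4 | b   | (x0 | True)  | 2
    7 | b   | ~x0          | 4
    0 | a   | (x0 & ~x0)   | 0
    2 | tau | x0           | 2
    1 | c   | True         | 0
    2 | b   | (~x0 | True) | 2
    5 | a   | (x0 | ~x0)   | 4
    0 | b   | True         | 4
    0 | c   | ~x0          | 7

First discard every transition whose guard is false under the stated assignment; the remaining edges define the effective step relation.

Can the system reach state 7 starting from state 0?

Guard filter leaves 8 enabled edge(s).
depth 0: {0}
depth 1: {4}  cumulative {0,4}
depth 2: {2}  cumulative {0,2,4}
R = {0,2,4}

Answer: UNREACHABLE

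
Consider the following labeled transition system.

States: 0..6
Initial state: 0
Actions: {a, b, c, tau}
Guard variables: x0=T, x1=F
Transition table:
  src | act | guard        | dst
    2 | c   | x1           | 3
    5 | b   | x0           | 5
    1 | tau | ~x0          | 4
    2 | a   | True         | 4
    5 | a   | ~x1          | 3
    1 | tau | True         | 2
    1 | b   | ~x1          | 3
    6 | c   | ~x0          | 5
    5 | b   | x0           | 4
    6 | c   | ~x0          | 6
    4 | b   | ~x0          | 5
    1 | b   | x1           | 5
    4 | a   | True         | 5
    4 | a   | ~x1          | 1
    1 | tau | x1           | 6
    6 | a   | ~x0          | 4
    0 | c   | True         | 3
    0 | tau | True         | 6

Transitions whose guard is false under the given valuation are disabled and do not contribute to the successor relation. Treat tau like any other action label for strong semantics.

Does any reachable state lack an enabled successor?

Answer: DEADLOCK at state 3

Working:
Reach set: {0,3,6}
  0: c→3  tau→6  [2 exit(s)]
  3: ∅  [no exit]
  6: ∅  [no exit]
trace reaching 3: c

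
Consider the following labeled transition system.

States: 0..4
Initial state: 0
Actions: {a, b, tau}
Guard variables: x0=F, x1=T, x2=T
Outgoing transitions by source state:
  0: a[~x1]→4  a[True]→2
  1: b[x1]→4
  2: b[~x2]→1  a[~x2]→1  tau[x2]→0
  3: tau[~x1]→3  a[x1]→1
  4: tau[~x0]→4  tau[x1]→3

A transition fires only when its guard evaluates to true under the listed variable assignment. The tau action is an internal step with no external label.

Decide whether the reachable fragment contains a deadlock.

Answer: DEADLOCK-FREE

Trace:
Reach set: {0,2}
  0: a→2  [deg 1]
  2: tau→0  [deg 1]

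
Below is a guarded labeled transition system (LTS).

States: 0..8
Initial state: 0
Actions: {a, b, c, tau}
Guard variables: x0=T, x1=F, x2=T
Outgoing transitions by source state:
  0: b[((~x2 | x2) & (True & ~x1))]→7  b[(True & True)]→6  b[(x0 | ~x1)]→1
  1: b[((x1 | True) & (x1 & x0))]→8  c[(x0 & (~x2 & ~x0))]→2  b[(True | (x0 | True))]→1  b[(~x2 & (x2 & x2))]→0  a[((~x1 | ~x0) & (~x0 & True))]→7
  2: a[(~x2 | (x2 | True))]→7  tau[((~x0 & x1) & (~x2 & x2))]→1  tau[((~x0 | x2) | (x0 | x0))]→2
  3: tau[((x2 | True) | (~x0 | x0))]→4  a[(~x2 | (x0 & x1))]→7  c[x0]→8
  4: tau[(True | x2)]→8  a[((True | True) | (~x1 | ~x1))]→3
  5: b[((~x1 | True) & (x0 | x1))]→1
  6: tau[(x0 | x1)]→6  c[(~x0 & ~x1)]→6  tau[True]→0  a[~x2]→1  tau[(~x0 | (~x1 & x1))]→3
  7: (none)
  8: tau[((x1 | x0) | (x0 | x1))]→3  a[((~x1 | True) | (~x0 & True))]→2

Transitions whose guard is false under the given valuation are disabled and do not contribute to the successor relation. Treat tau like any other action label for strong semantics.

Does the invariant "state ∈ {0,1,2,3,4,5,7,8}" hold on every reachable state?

Answer: INVARIANT VIOLATED at state 6

Analysis:
Allowed set {0,1,2,3,4,5,7,8}
Reachable = {0,1,6,7}
  0: ok
  1: ok
  6: VIOLATES
  7: ok
counterexample path to 6: b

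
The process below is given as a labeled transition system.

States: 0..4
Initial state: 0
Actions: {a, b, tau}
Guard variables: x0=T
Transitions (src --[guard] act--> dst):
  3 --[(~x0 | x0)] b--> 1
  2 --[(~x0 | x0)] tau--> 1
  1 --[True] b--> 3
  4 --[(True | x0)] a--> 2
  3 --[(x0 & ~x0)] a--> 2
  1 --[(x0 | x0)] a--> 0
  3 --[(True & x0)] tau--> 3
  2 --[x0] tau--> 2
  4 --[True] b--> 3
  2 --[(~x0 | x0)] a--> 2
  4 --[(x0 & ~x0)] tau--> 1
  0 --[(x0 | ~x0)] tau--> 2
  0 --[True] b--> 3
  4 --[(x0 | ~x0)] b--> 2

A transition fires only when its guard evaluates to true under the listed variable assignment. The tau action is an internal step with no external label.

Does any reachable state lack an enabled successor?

Answer: DEADLOCK-FREE

Analysis:
Reachable = {0,1,2,3}
  0: b→3  tau→2  [2 exit(s)]
  1: a→0  b→3  [2 exit(s)]
  2: a→2  tau→1  tau→2  [3 exit(s)]
  3: b→1  tau→3  [2 exit(s)]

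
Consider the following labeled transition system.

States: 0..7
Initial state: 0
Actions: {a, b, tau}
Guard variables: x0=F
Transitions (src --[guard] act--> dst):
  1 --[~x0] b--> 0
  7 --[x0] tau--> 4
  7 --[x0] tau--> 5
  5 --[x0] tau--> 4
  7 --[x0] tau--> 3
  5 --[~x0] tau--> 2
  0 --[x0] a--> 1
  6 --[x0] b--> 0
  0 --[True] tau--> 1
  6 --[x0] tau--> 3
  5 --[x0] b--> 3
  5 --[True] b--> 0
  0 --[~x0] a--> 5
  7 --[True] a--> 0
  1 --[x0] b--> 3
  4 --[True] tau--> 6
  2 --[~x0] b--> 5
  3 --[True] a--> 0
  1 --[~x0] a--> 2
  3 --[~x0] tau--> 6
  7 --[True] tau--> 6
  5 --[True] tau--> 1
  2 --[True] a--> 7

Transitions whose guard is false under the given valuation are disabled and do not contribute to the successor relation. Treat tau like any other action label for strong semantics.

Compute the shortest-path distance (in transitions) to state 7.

Answer: 3

Trace:
Layered search for 7:
  Layer 0: {0}
  Layer 1: {1,5}
  Layer 2: {2}
  Layer 3: {7}
7 enters at depth 3; path a·tau·a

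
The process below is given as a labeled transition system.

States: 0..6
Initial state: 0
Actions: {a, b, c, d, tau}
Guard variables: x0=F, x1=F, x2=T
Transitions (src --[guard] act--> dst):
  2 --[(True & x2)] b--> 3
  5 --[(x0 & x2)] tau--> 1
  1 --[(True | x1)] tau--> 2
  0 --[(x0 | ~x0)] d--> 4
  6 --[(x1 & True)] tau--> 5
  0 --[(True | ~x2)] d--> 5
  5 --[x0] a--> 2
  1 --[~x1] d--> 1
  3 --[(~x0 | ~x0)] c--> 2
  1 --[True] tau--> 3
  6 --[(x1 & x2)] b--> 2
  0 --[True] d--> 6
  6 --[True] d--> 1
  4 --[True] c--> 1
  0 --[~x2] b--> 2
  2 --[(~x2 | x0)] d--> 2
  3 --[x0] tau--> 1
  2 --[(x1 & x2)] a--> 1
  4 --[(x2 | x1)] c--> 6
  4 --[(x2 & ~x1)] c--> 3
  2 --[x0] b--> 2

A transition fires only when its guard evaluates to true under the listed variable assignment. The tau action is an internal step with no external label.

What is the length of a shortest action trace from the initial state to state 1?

Layered search for 1:
  L0 = {0}
  L1 = {4,5,6}
  L2 = {1,3}
first hit 1 at d=2 via d·c

Answer: 2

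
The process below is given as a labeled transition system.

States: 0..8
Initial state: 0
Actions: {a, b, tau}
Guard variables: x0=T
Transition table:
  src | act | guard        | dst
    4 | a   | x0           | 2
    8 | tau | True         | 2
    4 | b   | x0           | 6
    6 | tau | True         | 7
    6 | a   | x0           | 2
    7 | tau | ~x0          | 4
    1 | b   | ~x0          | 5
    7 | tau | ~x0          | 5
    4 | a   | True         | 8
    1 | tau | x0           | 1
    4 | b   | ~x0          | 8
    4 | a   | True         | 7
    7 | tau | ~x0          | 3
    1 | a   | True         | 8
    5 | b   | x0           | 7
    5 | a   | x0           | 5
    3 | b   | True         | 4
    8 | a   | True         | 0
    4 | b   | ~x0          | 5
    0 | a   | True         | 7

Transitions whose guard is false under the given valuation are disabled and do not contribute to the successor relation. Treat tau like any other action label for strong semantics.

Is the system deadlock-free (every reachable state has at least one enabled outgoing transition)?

Reachable = {0,7}
  0: a→7  [1 out]
  7: ∅  [no exit]
witness 7: a

Answer: DEADLOCK at state 7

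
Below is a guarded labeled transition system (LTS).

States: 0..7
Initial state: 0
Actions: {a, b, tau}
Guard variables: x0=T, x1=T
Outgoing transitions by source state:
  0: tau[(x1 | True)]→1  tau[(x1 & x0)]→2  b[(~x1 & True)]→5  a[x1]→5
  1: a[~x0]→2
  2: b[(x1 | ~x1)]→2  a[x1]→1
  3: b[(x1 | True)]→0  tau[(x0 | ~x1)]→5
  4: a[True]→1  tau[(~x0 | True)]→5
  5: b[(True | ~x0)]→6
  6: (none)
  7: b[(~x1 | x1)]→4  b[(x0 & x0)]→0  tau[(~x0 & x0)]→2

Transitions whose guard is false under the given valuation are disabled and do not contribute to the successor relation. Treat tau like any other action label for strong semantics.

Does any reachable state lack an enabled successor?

R = {0,1,2,5,6}
  0: a→5  tau→1  tau→2  [3 exit(s)]
  1: ∅  [deadlock]
  2: a→1  b→2  [2 exit(s)]
  5: b→6  [1 exit(s)]
  6: ∅  [deadlock]
Path to 1: tau

Answer: DEADLOCK at state 1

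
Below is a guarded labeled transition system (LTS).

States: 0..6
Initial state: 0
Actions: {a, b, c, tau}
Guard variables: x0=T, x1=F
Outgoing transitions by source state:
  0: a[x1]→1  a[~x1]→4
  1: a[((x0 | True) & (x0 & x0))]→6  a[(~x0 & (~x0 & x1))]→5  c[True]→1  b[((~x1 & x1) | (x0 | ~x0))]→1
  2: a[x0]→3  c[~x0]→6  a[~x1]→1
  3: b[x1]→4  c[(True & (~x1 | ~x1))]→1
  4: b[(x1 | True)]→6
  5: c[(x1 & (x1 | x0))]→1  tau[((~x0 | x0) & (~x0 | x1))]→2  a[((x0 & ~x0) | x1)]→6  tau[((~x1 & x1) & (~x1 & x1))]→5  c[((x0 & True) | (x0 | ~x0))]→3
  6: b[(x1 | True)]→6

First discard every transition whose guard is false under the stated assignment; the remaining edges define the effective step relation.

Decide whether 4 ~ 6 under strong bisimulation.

Refine partition for ~:
  P[0] = {{0,1,2,3,4,5,6}}
  P[1] = {{0,2},{1},{3,5},{4,6}}
  P[2] = {{0},{1},{2},{3},{4,6},{5}}
Fixed point at round 3; 6 class(es).
[4]={4,6}  [6]={4,6}

Answer: BISIMILAR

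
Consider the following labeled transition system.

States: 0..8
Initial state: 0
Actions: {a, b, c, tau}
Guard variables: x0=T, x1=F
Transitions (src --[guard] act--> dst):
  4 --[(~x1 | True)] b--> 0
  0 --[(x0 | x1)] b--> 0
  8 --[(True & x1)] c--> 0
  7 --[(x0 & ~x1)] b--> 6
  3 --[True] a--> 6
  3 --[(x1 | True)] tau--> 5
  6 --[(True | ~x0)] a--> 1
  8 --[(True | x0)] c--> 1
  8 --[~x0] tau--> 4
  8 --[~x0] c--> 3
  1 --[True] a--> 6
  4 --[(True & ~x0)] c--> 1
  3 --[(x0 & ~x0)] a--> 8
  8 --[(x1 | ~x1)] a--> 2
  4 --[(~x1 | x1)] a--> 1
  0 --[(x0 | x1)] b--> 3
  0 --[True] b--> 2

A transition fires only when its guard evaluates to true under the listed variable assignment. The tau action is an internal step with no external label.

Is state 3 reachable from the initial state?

Answer: REACHABLE

Analysis:
After dropping false guards: 12 live edges.
L0 = {0}
L1 = {2,3}  now seen {0,2,3}
L2 = {5,6}  now seen {0,2,3,5,6}
L3 = {1}  now seen {0,1,2,3,5,6}
Reach set: {0,1,2,3,5,6}
trace reaching 3: b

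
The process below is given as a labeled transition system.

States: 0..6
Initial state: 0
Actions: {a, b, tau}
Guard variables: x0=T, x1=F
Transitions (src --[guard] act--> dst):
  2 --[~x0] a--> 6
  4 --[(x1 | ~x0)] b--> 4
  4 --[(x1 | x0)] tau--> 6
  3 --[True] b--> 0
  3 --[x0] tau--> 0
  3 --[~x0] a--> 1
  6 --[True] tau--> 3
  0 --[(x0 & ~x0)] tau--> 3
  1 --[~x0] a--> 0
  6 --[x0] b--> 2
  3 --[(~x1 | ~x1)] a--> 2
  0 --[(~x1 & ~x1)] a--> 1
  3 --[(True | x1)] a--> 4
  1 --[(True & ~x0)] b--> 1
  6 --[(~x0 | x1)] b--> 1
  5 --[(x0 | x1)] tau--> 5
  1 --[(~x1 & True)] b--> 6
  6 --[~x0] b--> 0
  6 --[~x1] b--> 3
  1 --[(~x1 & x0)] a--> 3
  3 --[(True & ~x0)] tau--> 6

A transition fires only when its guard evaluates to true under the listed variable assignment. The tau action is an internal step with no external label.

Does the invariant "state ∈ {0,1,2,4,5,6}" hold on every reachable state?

Answer: INVARIANT VIOLATED at state 3

Trace:
Inv-set: {0,1,2,4,5,6}
R = {0,1,2,3,4,6}
  0: safe
  1: safe
  2: safe
  3: ✗ unsafe
  4: safe
  6: safe
counterexample path to 3: a·a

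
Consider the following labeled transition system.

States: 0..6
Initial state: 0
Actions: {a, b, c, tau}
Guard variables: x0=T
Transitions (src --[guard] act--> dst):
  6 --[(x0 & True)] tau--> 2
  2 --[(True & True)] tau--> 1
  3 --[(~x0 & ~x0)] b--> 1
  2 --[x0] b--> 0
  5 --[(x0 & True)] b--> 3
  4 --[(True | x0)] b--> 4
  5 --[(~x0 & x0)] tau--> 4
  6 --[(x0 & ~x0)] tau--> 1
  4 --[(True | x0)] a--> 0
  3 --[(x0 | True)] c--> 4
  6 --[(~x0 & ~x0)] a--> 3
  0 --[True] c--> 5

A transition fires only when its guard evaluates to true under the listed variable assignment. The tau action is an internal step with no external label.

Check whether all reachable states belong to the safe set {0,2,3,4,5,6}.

Answer: INVARIANT HOLDS

Working:
Inv-set: {0,2,3,4,5,6}
Reach set: {0,3,4,5}
  0: ok
  3: ok
  4: ok
  5: ok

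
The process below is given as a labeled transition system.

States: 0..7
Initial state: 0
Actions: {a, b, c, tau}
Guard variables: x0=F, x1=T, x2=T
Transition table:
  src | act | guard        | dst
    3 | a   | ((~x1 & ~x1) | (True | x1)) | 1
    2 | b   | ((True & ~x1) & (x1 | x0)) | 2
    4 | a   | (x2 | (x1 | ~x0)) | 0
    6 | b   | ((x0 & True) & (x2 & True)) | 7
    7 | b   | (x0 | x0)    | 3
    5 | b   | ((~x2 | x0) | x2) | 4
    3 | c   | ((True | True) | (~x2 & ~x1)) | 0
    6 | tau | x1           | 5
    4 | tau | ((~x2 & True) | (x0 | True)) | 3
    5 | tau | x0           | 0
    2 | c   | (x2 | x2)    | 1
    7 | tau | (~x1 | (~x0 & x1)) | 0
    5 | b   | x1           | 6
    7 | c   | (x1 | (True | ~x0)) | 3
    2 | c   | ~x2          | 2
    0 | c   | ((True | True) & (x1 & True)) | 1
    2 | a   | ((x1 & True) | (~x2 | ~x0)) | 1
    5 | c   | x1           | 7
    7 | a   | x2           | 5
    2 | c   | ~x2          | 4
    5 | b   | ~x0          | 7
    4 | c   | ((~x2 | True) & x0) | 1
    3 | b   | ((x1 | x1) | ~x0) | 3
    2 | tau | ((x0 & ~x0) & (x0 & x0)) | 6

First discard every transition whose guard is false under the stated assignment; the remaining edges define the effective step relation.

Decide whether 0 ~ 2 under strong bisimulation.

Bisimulation quotient by refinement:
  P[0] = {{0,1,2,3,4,5,6,7}}
  P[1] = {{0},{1},{2},{3},{4},{5},{6},{7}}
8 equivalence class(es) (converged in 2)
[0]={0}  [2]={2}

Answer: NOT BISIMILAR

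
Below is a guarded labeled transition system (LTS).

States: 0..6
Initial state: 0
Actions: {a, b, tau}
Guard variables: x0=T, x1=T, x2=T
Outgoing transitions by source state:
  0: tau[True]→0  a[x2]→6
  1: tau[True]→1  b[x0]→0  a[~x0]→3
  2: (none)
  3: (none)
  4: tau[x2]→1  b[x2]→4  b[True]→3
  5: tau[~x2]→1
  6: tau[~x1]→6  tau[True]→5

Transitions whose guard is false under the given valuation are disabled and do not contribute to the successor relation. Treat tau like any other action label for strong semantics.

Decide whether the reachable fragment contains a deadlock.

Reach set: {0,5,6}
  0: a→6  tau→0  [2 exit(s)]
  5: ∅  [no exit]
  6: tau→5  [1 exit(s)]
witness 5: a·tau

Answer: DEADLOCK at state 5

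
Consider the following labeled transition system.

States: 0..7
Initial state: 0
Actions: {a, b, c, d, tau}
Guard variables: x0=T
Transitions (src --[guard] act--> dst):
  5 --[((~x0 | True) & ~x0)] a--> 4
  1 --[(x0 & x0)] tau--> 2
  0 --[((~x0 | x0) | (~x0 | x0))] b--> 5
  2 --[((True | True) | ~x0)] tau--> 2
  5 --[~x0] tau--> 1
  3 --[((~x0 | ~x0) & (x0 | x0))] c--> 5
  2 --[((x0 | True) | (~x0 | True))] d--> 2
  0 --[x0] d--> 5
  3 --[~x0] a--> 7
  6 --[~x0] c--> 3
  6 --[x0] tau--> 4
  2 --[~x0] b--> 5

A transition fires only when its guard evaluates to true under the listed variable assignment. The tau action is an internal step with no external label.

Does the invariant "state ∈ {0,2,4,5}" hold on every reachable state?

Answer: INVARIANT HOLDS

Trace:
Inv-set: {0,2,4,5}
Reachable = {0,5}
  0: ok
  5: ok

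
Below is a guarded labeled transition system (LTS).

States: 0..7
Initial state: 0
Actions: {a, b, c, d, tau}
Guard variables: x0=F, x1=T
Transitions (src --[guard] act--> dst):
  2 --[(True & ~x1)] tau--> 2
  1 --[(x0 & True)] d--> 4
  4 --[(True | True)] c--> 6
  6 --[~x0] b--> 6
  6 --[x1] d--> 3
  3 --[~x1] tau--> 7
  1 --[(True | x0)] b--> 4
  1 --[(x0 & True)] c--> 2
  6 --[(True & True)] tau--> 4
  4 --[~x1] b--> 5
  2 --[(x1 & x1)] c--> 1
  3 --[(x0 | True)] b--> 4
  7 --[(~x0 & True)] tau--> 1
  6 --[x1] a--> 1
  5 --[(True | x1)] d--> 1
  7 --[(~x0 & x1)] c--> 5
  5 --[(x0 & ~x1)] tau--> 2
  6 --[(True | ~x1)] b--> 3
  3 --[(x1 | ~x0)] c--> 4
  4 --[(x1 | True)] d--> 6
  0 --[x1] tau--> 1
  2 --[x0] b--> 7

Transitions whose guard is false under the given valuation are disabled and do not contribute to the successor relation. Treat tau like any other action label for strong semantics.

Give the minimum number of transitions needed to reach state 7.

Answer: UNREACHABLE

Trace:
BFS to 7:
  depth 0: {0}
  depth 1: {1}
  depth 2: {4}
  depth 3: {6}
  depth 4: {3}
7 never appears.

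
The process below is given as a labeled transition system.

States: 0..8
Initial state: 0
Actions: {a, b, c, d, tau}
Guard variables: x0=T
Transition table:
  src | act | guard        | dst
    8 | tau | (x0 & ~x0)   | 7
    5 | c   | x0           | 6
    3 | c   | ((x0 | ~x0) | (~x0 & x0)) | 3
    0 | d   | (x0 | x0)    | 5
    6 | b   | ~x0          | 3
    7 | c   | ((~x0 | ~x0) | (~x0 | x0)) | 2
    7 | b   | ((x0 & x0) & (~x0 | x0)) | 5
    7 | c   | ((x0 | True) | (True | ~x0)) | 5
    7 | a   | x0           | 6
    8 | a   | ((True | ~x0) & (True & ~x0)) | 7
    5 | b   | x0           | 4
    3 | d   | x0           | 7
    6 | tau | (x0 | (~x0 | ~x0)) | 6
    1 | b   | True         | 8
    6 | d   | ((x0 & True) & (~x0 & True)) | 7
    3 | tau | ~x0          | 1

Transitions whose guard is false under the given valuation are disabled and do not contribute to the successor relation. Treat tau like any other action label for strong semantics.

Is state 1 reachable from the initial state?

Answer: UNREACHABLE

Working:
11 transition(s) survive guard evaluation.
depth 0: {0}
depth 1: {5}  cumulative {0,5}
depth 2: {4,6}  cumulative {0,4,5,6}
R = {0,4,5,6}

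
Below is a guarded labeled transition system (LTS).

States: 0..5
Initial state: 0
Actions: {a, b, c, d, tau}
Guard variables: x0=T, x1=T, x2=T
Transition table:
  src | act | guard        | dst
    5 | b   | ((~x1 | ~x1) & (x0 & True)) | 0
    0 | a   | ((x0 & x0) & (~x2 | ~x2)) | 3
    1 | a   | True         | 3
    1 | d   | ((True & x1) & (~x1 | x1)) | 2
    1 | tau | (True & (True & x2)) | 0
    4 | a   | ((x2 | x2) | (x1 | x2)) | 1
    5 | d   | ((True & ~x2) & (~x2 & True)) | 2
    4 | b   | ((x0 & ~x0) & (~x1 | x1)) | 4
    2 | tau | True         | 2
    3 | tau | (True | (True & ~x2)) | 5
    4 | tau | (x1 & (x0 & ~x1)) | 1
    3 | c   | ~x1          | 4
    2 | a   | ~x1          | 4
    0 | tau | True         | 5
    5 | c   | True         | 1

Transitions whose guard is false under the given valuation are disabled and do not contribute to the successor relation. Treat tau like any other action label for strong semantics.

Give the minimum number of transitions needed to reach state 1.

Breadth-first toward 1:
  Layer 0: {0}
  Layer 1: {5}
  Layer 2: {1}
first hit 1 at d=2 via tau·c

Answer: 2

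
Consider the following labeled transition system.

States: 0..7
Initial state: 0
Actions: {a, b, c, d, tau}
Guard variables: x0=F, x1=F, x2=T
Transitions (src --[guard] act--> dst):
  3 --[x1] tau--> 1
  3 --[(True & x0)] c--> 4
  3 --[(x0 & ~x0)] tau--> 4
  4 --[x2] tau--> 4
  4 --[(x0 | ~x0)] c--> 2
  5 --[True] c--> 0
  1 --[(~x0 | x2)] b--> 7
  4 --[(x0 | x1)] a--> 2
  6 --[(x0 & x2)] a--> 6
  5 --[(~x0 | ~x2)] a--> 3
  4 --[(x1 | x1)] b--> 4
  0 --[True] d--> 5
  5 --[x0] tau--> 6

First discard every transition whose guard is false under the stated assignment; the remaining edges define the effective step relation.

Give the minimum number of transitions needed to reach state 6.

Answer: UNREACHABLE

Working:
BFS to 6:
  L0 = {0}
  L1 = {5}
  L2 = {3}
6 never appears.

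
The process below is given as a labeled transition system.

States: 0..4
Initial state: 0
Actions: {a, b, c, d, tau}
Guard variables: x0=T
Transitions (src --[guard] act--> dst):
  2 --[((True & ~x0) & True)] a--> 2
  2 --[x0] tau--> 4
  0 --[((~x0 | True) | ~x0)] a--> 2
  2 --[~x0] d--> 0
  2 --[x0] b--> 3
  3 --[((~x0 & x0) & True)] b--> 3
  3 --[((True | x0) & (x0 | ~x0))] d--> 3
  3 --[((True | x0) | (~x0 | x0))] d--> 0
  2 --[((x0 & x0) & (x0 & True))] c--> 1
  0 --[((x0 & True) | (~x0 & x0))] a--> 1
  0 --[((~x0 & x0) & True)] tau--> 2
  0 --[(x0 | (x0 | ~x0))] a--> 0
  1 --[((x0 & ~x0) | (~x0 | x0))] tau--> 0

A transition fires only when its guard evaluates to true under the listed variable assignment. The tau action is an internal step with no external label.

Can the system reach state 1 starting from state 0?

Answer: REACHABLE

Analysis:
9 transition(s) survive guard evaluation.
depth 0: {0}
depth 1: {1,2}  now seen {0,1,2}
depth 2: {3,4}  now seen {0,1,2,3,4}
R = {0,1,2,3,4}
witness 1: a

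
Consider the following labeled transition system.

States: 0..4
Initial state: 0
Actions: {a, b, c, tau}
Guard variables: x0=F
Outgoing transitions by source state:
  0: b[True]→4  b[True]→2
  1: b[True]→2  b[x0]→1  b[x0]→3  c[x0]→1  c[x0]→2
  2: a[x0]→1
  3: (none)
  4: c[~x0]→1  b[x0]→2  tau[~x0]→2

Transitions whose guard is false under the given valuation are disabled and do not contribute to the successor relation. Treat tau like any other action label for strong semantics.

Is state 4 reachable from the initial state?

Answer: REACHABLE

Working:
Guard filter leaves 5 enabled edge(s).
Layer 0: {0}
Layer 1: {2,4}  cumulative {0,2,4}
Layer 2: {1}  cumulative {0,1,2,4}
R = {0,1,2,4}
trace reaching 4: b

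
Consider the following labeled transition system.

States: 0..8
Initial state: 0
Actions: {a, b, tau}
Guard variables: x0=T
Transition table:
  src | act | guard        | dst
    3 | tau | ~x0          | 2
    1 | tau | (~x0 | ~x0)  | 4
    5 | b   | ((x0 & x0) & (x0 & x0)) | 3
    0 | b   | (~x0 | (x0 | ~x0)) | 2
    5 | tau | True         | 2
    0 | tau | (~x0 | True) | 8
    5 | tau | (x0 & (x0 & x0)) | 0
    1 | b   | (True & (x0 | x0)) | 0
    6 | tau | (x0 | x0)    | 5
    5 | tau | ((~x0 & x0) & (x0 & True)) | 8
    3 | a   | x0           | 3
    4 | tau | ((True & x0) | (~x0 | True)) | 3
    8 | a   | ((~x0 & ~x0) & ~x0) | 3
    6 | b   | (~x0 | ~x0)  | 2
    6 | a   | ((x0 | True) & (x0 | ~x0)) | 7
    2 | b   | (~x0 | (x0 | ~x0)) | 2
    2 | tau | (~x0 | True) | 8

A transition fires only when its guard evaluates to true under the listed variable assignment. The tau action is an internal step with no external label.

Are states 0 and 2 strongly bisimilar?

Compute ~ classes (split until stable):
  π0 = {{0,1,2,3,4,5,6,7,8}}
  π1 = {{0,2,5},{1},{3},{4},{6},{7,8}}
  π2 = {{0,2},{1},{3},{4},{5},{6},{7,8}}
7 equivalence class(es) (converged in 3)
[0]={0,2}  [2]={0,2}

Answer: BISIMILAR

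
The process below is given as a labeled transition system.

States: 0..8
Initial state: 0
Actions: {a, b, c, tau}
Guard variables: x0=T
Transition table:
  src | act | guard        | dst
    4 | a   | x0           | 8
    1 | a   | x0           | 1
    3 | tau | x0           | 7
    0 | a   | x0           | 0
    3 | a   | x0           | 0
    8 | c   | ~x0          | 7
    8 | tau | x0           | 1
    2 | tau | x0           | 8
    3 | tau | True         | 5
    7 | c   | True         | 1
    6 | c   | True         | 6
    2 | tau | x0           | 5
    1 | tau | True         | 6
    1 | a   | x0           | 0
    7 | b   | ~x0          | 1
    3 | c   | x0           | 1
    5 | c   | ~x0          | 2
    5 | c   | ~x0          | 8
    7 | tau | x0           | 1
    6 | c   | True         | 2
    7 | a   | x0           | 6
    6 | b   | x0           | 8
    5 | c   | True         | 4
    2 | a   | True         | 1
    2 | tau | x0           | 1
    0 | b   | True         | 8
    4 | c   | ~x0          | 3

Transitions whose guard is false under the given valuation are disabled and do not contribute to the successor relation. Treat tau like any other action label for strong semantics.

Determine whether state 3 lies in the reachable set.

22 transition(s) survive guard evaluation.
L0 = {0}
L1 = {8}  cumulative {0,8}
L2 = {1}  cumulative {0,1,8}
L3 = {6}  cumulative {0,1,6,8}
L4 = {2}  cumulative {0,1,2,6,8}
L5 = {5}  cumulative {0,1,2,5,6,8}
L6 = {4}  cumulative {0,1,2,4,5,6,8}
Reachable = {0,1,2,4,5,6,8}

Answer: UNREACHABLE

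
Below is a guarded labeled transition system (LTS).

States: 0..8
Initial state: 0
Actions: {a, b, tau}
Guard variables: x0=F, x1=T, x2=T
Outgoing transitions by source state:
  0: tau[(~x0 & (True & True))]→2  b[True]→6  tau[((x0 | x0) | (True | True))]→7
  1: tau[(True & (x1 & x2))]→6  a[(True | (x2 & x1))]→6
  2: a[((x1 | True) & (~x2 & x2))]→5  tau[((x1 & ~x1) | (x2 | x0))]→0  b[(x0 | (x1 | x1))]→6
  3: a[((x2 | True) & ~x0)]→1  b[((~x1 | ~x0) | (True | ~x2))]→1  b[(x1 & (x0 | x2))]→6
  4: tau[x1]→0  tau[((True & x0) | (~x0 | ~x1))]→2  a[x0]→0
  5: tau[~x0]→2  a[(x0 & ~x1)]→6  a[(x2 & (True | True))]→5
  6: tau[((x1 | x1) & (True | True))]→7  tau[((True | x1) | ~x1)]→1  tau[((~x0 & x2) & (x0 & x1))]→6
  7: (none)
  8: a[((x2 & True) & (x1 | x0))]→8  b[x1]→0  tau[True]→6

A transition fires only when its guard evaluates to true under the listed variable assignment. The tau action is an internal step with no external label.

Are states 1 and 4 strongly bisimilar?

Answer: NOT BISIMILAR

Trace:
Bisimulation quotient by refinement:
  P[0] = {{0,1,2,3,4,5,6,7,8}}
  P[1] = {{0,2},{1,5},{3},{4,6},{7},{8}}
  P[2] = {{0},{1},{2},{3},{4},{5},{6},{7},{8}}
9 equivalence class(es) (converged in 3)
1∈{1}, 4∈{4}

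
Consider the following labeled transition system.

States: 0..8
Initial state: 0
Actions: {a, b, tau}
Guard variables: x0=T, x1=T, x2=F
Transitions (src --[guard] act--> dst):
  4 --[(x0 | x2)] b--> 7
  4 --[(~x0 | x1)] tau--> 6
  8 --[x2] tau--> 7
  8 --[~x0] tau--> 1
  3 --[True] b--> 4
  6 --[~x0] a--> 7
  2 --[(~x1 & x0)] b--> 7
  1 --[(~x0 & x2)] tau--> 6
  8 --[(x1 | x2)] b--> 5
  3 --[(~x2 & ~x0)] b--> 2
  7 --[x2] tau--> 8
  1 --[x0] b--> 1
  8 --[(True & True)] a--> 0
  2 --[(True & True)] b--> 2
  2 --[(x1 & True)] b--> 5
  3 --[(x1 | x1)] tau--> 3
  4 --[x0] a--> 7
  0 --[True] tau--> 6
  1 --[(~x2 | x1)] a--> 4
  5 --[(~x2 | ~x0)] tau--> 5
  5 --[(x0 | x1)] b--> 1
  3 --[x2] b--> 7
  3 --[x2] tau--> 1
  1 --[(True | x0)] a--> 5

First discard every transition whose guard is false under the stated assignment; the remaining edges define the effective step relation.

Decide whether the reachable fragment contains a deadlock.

Answer: DEADLOCK at state 6

Trace:
Reach set: {0,6}
  0: tau→6  [1 out]
  6: ∅  [deadlock]
witness 6: tau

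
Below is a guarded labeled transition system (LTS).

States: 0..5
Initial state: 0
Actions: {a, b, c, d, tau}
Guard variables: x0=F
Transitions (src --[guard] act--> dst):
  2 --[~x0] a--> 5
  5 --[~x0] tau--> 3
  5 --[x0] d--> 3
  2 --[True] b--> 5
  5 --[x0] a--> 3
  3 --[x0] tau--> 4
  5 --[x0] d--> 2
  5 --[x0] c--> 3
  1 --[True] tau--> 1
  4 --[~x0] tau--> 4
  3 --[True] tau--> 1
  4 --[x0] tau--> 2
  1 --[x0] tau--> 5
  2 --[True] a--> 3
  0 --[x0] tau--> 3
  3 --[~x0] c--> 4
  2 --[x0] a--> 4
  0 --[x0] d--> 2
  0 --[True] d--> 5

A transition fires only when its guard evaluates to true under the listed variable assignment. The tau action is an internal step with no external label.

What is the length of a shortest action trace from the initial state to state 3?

BFS to 3:
  depth 0: {0}
  depth 1: {5}
  depth 2: {3}
first hit 3 at d=2 via d·tau

Answer: 2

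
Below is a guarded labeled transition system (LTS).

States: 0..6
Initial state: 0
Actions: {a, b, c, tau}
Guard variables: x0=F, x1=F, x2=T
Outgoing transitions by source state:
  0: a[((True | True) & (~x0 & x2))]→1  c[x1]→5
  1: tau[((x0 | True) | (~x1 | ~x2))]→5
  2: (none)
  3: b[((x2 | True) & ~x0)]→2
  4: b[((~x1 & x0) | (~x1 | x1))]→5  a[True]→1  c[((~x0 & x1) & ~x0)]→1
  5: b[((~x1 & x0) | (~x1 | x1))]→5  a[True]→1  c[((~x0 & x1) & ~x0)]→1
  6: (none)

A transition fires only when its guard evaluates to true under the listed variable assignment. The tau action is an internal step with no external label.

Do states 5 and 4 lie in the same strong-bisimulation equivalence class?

Refine partition for ~:
  π0 = {{0,1,2,3,4,5,6}}
  π1 = {{0},{1},{2,6},{3},{4,5}}
Fixed point at round 2; 5 class(es).
5∈{4,5}, 4∈{4,5}

Answer: BISIMILAR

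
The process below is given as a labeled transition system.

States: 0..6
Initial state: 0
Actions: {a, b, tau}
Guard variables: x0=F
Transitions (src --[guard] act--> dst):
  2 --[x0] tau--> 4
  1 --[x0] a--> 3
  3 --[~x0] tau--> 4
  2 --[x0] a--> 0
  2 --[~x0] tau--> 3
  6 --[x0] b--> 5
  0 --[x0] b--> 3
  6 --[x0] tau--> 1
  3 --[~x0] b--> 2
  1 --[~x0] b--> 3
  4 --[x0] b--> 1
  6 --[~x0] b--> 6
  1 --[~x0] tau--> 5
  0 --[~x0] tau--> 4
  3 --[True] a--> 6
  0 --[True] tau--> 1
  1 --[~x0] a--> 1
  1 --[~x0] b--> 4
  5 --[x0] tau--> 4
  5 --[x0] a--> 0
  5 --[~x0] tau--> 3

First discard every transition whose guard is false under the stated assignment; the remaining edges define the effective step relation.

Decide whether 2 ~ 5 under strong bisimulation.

Refine partition for ~:
  π0 = {{0,1,2,3,4,5,6}}
  π1 = {{0,2,5},{1,3},{4},{6}}
  π2 = {{0},{1},{2,5},{3},{4},{6}}
stable after 3 split(s): 6 block(s)
[2]={2,5}  [5]={2,5}

Answer: BISIMILAR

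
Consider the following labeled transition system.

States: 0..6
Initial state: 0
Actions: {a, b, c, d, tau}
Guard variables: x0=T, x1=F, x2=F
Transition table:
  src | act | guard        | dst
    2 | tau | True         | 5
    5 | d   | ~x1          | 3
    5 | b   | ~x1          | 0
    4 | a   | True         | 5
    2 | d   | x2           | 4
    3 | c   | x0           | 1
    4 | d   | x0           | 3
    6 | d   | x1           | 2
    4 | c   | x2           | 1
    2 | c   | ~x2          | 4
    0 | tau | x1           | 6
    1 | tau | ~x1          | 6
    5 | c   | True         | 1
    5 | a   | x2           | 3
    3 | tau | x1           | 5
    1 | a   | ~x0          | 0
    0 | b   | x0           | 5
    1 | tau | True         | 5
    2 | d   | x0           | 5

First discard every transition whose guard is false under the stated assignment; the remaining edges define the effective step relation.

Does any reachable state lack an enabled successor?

Reach set: {0,1,3,5,6}
  0: b→5  [1 out]
  1: tau→5  tau→6  [2 out]
  3: c→1  [1 out]
  5: b→0  c→1  d→3  [3 out]
  6: ∅  [STUCK]
trace reaching 6: b·c·tau

Answer: DEADLOCK at state 6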